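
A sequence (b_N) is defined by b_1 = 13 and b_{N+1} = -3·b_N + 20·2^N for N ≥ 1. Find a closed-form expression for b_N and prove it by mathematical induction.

b_N = 5(-3)^(N - 1) + 2^(N + 2)

Computing the first terms: b_1 = 13, b_2 = 1, b_3 = 77. This suggests b_N = 5(-3)^(N - 1) + 2^(N + 2).
When N = 1: the formula gives 13 = 13 = b_1.
For the inductive step, assume it holds for an arbitrary i ≥ 1, so b_i = 5(-3)^(i - 1) + 2^(i + 2).
Then b_{i+1} = -3·b_i + 20·2^i = -3·(5(-3)^(i - 1) + 2^(i + 2)) + 20·2^i = 5(-3)^i + 2^(i + 3) = 5(-3)^((i+1) - 1) + 2^((i+1) + 2),
which is the claimed formula at N = i+1.
This completes the induction.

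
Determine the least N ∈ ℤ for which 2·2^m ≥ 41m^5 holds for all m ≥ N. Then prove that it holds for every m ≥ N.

At m = 28: 536870912 < 705625088, so the inequality fails and N ≥ 29. We prove 2·2^m ≥ 41m^5 for all m ≥ 29.
When m = 29: 2·2^m = 1073741824 and 41m^5 = 840957109, so 1073741824 ≥ 840957109.
For the inductive step, assume it holds for an arbitrary k ≥ 29, so 2·2^k ≥ 41k^5.
Then 2·2^(k + 1) = 2·(2·2^k) ≥ 2·(41k^5).
Also, for k ≥ 29 we have 2·(41k^5) ≥ 41(k+1)^5, since 2 ≥ (1 + 1/k)^5 for all k ≥ 29.
Combining, 2·2^(k + 1) ≥ 41(k+1)^5.
By induction, the statement is established for all m ≥ 29.
Hence the smallest such N is 29.

N = 29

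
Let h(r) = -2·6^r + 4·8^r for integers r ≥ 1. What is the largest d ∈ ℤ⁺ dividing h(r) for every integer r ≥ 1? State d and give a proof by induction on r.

Computing the first values: h(1) = 20 and h(2) = 184; gcd(20, 184) = 4, so d ≤ 4.
We prove 4 | -2·6^r + 4·8^r for all r ≥ 1 by induction on r.
Base step (r = 1): h(1) = 20 = 4·(5), so 4 | h(1).
Suppose the result is true for r = j, i.e. 4 | h(j). Then
h(j+1) − 8·h(j) = (-2·6^(j+1) + 4·8^(j+1)) − 8·(-2·6^j + 4·8^j) = (-2)·6^j·(6 − 8) = (4)·6^j. Since 4 | h(j) by the inductive hypothesis, 4 | 8·h(j); and 4 | 4 since 4 = 4·1. Therefore 4 | h(j+1).
Hence, by induction on r, the claim holds for every r ≥ 1.
Therefore the largest such d is 4.

d = 4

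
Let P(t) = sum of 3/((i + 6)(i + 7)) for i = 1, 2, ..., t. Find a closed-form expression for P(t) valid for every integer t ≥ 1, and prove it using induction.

P(t) = 3t/(7(t + 7))

We claim P(t) = 3t/(7(t + 7)) for all t ≥ 1.
Base case (t = 1): P(1) = 3/56, and the closed form gives 3/56. They agree.
Inductive step: assume the claim holds for t = i, so P(i) = 3i/(7(i + 7)).
Then P(i+1) = P(i) + (3/((i + 7)(i + 8))) = (3i/(7(i + 7))) + (3/((i + 7)(i + 8))).
Simplifying, P(i+1) = 3(i + 1)/(7(i + 8)) = 3(i+1)/(7((i+1) + 7)),
which is the closed form with t = i+1.
This completes the induction.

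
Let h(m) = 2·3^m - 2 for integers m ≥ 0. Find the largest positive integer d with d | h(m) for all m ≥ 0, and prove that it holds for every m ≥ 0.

d = 4

Computing the first values: h(0) = 0 and h(1) = 4; gcd(0, 4) = 4, so d ≤ 4.
We prove 4 | 2·3^m - 2 for all m ≥ 0 by induction on m.
Base case (m = 0): h(0) = 0 = 4·(0), so 4 | h(0).
Inductive step: assume the claim holds for m = r, i.e. 4 | h(r). Then
h(r+1) = 2·3^(r+1) - 2 = 3·(2·3^r - 2) + 4 = 3·h(r) + 4. The first term is divisible by 4 by the inductive hypothesis, and 4 is divisible by 4. Hence 4 | h(r+1).
By the principle of mathematical induction, the result holds for all m ≥ 0.
Therefore the largest such d is 4.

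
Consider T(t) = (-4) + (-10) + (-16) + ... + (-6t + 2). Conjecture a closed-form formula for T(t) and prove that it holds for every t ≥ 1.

T(t) = -t(3t + 1)

We claim T(t) = -t(3t + 1) for all t ≥ 1.
Base case (t = 1): T(1) = -4, and the closed form gives -4. They agree.
Suppose the result is true for t = r, so T(r) = r(-3r - 1).
Then T(r+1) = T(r) + (-6r - 4) = (r(-3r - 1)) + (-6r - 4).
Simplifying, T(r+1) = -(r + 1)(3r + 4) = -(r+1)(3(r+1) + 1),
which is the closed form with t = r+1.
By induction, the statement is established for all t ≥ 1.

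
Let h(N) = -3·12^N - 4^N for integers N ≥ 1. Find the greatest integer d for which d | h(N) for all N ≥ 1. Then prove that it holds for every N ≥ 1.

d = 8

Computing the first values: h(1) = -40 and h(2) = -448; gcd(-40, -448) = 8, so d ≤ 8.
We prove 8 | -3·12^N - 4^N for all N ≥ 1 by induction on N.
For the base case N = 1: h(1) = -40 = 8·(-5), so 8 | h(1).
Inductive step: suppose the statement holds for some p ≥ 1, i.e. 8 | h(p). Then
h(p+1) − 12·h(p) = (-3·12^(p+1) - 4^(p+1)) − 12·(-3·12^p - 4^p) = (-1)·4^p·(4 − 12) = (8)·4^p. Since 8 | h(p) by the inductive hypothesis, 8 | 12·h(p); and 8 | 8 since 8 = 8·1. Therefore 8 | h(p+1).
This completes the induction.
Therefore the largest such d is 8.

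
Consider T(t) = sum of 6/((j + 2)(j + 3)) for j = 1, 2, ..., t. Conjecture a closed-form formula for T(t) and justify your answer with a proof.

We claim T(t) = 2t/(t + 3) for all t ≥ 1.
For the base case t = 1: T(1) = 1/2, and the closed form gives 1/2. They agree.
Inductive step: assume the claim holds for t = j, so T(j) = 2j/(j + 3).
Then T(j+1) = T(j) + (6/((j + 3)(j + 4))) = (2j/(j + 3)) + (6/((j + 3)(j + 4))).
Simplifying, T(j+1) = 2(j + 1)/(j + 4) = 2(j+1)/((j+1) + 3),
which is the closed form with t = j+1.
By induction, the statement is established for all t ≥ 1.

T(t) = 2t/(t + 3)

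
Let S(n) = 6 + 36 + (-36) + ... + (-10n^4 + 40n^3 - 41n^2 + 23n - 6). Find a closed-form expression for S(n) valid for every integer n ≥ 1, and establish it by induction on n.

S(n) = -n(2n^4 - 5n^3 - 3n^2 - n + 1)

We claim S(n) = -n(2n^4 - 5n^3 - 3n^2 - n + 1) for all n ≥ 1.
Base step (n = 1): S(1) = 6, and the closed form gives 6. They agree.
Suppose the result is true for n = r, so S(r) = r(-2r^4 + 5r^3 + 3r^2 + r - 1).
Then S(r+1) = S(r) + (-10r^4 + 19r^2 + 21r + 6) = (r(-2r^4 + 5r^3 + 3r^2 + r - 1)) + (-10r^4 + 19r^2 + 21r + 6).
Simplifying, S(r+1) = -(r + 1)(2r^4 + 3r^3 - 6r^2 - 14r - 6) = -(r+1)(2(r+1)^4 - 5(r+1)^3 - 3(r+1)^2 - (r+1) + 1),
which is the closed form with n = r+1.
Hence, by induction on n, the claim holds for every n ≥ 1.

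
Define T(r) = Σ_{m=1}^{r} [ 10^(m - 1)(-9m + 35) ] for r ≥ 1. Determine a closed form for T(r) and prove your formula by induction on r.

We claim T(r) = 10^r(-r + 4) - 4 for all r ≥ 1.
Base step (r = 1): T(1) = 26, and the closed form gives 26. They agree.
Suppose the result is true for r = m, so T(m) = 10^m(-m + 4) - 4.
Then T(m+1) = T(m) + (10^m(-9m + 26)) = (10^m(-m + 4) - 4) + (10^m(-9m + 26)).
Simplifying, T(m+1) = -10·10^m·m + 30·10^m - 4 = 10^(m+1)(-(m+1) + 4) - 4,
which is the closed form with r = m+1.
By the principle of mathematical induction, the result holds for all r ≥ 1.

T(r) = 10^r(-r + 4) - 4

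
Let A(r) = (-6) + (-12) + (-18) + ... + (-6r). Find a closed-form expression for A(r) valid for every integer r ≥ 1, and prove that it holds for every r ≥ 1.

We claim A(r) = -3r(r + 1) for all r ≥ 1.
Base case (r = 1): A(1) = -6, and the closed form gives -6. They agree.
Inductive step: suppose the statement holds for some k ≥ 1, so A(k) = 3k(-k - 1).
Then A(k+1) = A(k) + (-6k - 6) = (3k(-k - 1)) + (-6k - 6).
Simplifying, A(k+1) = -3(k + 1)(k + 2) = -3(k+1)((k+1) + 1),
which is the closed form with r = k+1.
By the principle of mathematical induction, the result holds for all r ≥ 1.

A(r) = -3r(r + 1)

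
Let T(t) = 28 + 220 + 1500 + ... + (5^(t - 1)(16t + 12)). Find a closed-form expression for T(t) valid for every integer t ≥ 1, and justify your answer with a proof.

We claim T(t) = 2·5^t(2t + 1) - 2 for all t ≥ 1.
When t = 1: T(1) = 28, and the closed form gives 28. They agree.
For the inductive step, assume it holds for an arbitrary p ≥ 1, so T(p) = 2·5^p(2p + 1) - 2.
Then T(p+1) = T(p) + (5^p(16p + 28)) = (2·5^p(2p + 1) - 2) + (5^p(16p + 28)).
Simplifying, T(p+1) = 20·5^p·p + 30·5^p - 2 = 2·5^(p+1)(2(p+1) + 1) - 2,
which is the closed form with t = p+1.
By the principle of mathematical induction, the result holds for all t ≥ 1.

T(t) = 2·5^t(2t + 1) - 2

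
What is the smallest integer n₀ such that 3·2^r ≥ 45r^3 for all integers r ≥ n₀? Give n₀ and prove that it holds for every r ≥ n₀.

At r = 15: 98304 < 151875, so the inequality fails and n₀ ≥ 16. We prove 3·2^r ≥ 45r^3 for all r ≥ 16.
Base case (r = 16): 3·2^r = 196608 and 45r^3 = 184320, so 196608 ≥ 184320.
For the inductive step, assume it holds for an arbitrary m ≥ 16, so 3·2^m ≥ 45m^3.
Then 3·2^(m + 1) = 2·(3·2^m) ≥ 2·(45m^3).
Also, for m ≥ 16 we have 2·(45m^3) ≥ 45(m+1)^3, since 2 ≥ (1 + 1/m)^3 for all m ≥ 16.
Combining, 3·2^(m + 1) ≥ 45(m+1)^3.
Hence, by induction on r, the claim holds for every r ≥ 16.
Hence the smallest such n₀ is 16.

n₀ = 16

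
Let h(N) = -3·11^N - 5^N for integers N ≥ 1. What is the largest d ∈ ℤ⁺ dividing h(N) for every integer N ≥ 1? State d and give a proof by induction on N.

d = 2

Computing the first values: h(1) = -38 and h(2) = -388; gcd(-38, -388) = 2, so d ≤ 2.
We prove 2 | -3·11^N - 5^N for all N ≥ 1 by induction on N.
When N = 1: h(1) = -38 = 2·(-19), so 2 | h(1).
For the inductive step, assume it holds for an arbitrary m ≥ 1, i.e. 2 | h(m). Then
h(m+1) − 11·h(m) = (-3·11^(m+1) - 5^(m+1)) − 11·(-3·11^m - 5^m) = (-1)·5^m·(5 − 11) = (6)·5^m. Since 2 | h(m) by the inductive hypothesis, 2 | 11·h(m); and 2 | 6 since 6 = 2·3. Therefore 2 | h(m+1).
By induction, the statement is established for all N ≥ 1.
Therefore the largest such d is 2.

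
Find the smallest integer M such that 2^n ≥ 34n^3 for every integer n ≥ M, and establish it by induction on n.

M = 18

At n = 17: 131072 < 167042, so the inequality fails and M ≥ 18. We prove 2^n ≥ 34n^3 for all n ≥ 18.
Base case (n = 18): 2^n = 262144 and 34n^3 = 198288, so 262144 ≥ 198288.
Inductive step: assume the claim holds for n = r, so 2^r ≥ 34r^3.
Then 2^(r + 1) = 2·(2^r) ≥ 2·(34r^3).
Also, for r ≥ 18 we have 2·(34r^3) ≥ 34(r+1)^3, since 2 ≥ (1 + 1/r)^3 for all r ≥ 18.
Combining, 2^(r + 1) ≥ 34(r+1)^3.
By induction, the statement is established for all n ≥ 18.
Hence the smallest such M is 18.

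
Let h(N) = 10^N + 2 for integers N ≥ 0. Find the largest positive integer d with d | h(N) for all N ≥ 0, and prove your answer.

d = 3

Computing the first values: h(0) = 3 and h(1) = 12; gcd(3, 12) = 3, so d ≤ 3.
We prove 3 | 10^N + 2 for all N ≥ 0 by induction on N.
Base case (N = 0): h(0) = 3 = 3·(1), so 3 | h(0).
Inductive step: assume the claim holds for N = j, i.e. 3 | h(j). Then
h(j+1) = 10^(j+1) + 2 = 10·(10^j + 2) - 18 = 10·h(j) - 18. The first term is divisible by 3 by the inductive hypothesis, and -18 is divisible by 3. Hence 3 | h(j+1).
By induction, the statement is established for all N ≥ 0.
Therefore the largest such d is 3.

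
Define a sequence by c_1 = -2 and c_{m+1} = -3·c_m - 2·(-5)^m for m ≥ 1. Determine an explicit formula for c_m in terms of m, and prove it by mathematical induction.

c_m = -(-3)^m + (-5)^m

Computing the first terms: c_1 = -2, c_2 = 16, c_3 = -98. This suggests c_m = -(-3)^m + (-5)^m.
For the base case m = 1: the formula gives -2 = -2 = c_1.
For the inductive step, assume it holds for an arbitrary j ≥ 1, so c_j = -(-3)^j + (-5)^j.
Then c_{j+1} = -3·c_j - 2·(-5)^j = -3·(-(-3)^j + (-5)^j) - 2·(-5)^j = -(-3)^(j + 1) + (-5)^(j + 1),
which is the claimed formula at m = j+1.
By induction, the statement is established for all m ≥ 1.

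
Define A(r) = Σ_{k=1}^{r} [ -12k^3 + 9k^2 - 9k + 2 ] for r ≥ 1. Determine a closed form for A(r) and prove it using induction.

We claim A(r) = -r(3r^3 + 3r^2 + 3r + 1) for all r ≥ 1.
When r = 1: A(1) = -10, and the closed form gives -10. They agree.
Suppose the result is true for r = k, so A(k) = k(-3k^3 - 3k^2 - 3k - 1).
Then A(k+1) = A(k) + (-12k^3 - 27k^2 - 27k - 10) = (k(-3k^3 - 3k^2 - 3k - 1)) + (-12k^3 - 27k^2 - 27k - 10).
Simplifying, A(k+1) = -(k + 1)(3k^3 + 12k^2 + 18k + 10) = -(k+1)(3(k+1)^3 + 3(k+1)^2 + 3(k+1) + 1),
which is the closed form with r = k+1.
Hence, by induction on r, the claim holds for every r ≥ 1.

A(r) = -r(3r^3 + 3r^2 + 3r + 1)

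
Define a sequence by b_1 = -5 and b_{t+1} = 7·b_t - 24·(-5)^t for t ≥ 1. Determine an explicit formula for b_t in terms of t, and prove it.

Computing the first terms: b_1 = -5, b_2 = 85, b_3 = -5. This suggests b_t = 2(-5)^t + 5·7^(t - 1).
Base case (t = 1): the formula gives -5 = -5 = b_1.
Inductive step: assume the claim holds for t = r, so b_r = 2(-5)^r + 5·7^(r - 1).
Then b_{r+1} = 7·b_r - 24·(-5)^r = 7·(2(-5)^r + 5·7^(r - 1)) - 24·(-5)^r = 2(-5)^(r + 1) + 5·7^r = 2(-5)^(r+1) + 5·7^((r+1) - 1),
which is the claimed formula at t = r+1.
This completes the induction.

b_t = 2(-5)^t + 5·7^(t - 1)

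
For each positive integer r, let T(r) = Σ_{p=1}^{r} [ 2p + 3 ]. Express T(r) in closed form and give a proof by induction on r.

We claim T(r) = r(r + 4) for all r ≥ 1.
Base step (r = 1): T(1) = 5, and the closed form gives 5. They agree.
Inductive step: suppose the statement holds for some p ≥ 1, so T(p) = p(p + 4).
Then T(p+1) = T(p) + (2p + 5) = (p(p + 4)) + (2p + 5).
Simplifying, T(p+1) = (p + 1)(p + 5) = (p+1)((p+1) + 4),
which is the closed form with r = p+1.
This completes the induction.

T(r) = r(r + 4)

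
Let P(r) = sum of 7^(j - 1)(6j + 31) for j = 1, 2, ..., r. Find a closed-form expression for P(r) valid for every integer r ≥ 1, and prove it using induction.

P(r) = 7^r(r + 5) - 5

We claim P(r) = 7^r(r + 5) - 5 for all r ≥ 1.
Base case (r = 1): P(1) = 37, and the closed form gives 37. They agree.
Inductive step: suppose the statement holds for some j ≥ 1, so P(j) = 7^j(j + 5) - 5.
Then P(j+1) = P(j) + (7^j(6j + 37)) = (7^j(j + 5) - 5) + (7^j(6j + 37)).
Simplifying, P(j+1) = 7·7^j·j + 42·7^j - 5 = 7^(j+1)((j+1) + 5) - 5,
which is the closed form with r = j+1.
By induction, the statement is established for all r ≥ 1.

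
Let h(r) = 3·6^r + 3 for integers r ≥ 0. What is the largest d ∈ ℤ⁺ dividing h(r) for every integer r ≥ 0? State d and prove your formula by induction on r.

Computing the first values: h(0) = 6 and h(1) = 21; gcd(6, 21) = 3, so d ≤ 3.
We prove 3 | 3·6^r + 3 for all r ≥ 0 by induction on r.
For the base case r = 0: h(0) = 6 = 3·(2), so 3 | h(0).
For the inductive step, assume it holds for an arbitrary j ≥ 0, i.e. 3 | h(j). Then
h(j+1) = 3·6^(j+1) + 3 = 6·(3·6^j + 3) - 15 = 6·h(j) - 15. The first term is divisible by 3 by the inductive hypothesis, and -15 is divisible by 3. Hence 3 | h(j+1).
By the principle of mathematical induction, the result holds for all r ≥ 0.
Therefore the largest such d is 3.

d = 3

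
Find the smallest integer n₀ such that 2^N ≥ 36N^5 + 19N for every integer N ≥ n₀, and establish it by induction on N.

At N = 29: 536870912 < 738401915, so the inequality fails and n₀ ≥ 30. We prove 2^N ≥ 36N^5 + 19N for all N ≥ 30.
For the base case N = 30: 2^N = 1073741824 and 36N^5 + 19N = 874800570, so 1073741824 ≥ 874800570.
For the inductive step, assume it holds for an arbitrary i ≥ 30, so 2^i ≥ 36i^5 + 19i.
Then 2^(i + 1) = 2·(2^i) ≥ 2·(36i^5 + 19i).
Also, for i ≥ 30 we have 2·(36i^5 + 19i) ≥ 36(i+1)^5 + 19(i+1), since 2·(36i^5 + 19i) − (36(i+1)^5 + 19(i+1)) = 36i^5 - 180i^4 - 360i^3 - 360i^2 - 161i - 55, which is nonnegative for all i ≥ 30.
Combining, 2^(i + 1) ≥ 36(i+1)^5 + 19(i+1).
By induction, the statement is established for all N ≥ 30.
Hence the smallest such n₀ is 30.

n₀ = 30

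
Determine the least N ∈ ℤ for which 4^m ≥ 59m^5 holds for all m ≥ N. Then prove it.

N = 12

At m = 11: 4194304 < 9502009, so the inequality fails and N ≥ 12. We prove 4^m ≥ 59m^5 for all m ≥ 12.
When m = 12: 4^m = 16777216 and 59m^5 = 14681088, so 16777216 ≥ 14681088.
For the inductive step, assume it holds for an arbitrary k ≥ 12, so 4^k ≥ 59k^5.
Then 4^(k + 1) = 4·(4^k) ≥ 4·(59k^5).
Also, for k ≥ 12 we have 4·(59k^5) ≥ 59(k+1)^5, since 4 ≥ (1 + 1/k)^5 for all k ≥ 12.
Combining, 4^(k + 1) ≥ 59(k+1)^5.
Hence, by induction on m, the claim holds for every m ≥ 12.
Hence the smallest such N is 12.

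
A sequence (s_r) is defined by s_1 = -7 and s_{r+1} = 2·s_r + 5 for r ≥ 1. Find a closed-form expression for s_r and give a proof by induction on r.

s_r = -2^r - 5

Computing the first terms: s_1 = -7, s_2 = -9, s_3 = -13. This suggests s_r = -2^r - 5.
Base step (r = 1): the formula gives -7 = -7 = s_1.
For the inductive step, assume it holds for an arbitrary p ≥ 1, so s_p = -2^p - 5.
Then s_{p+1} = 2·s_p + 5 = 2·(-2^p - 5) + 5 = -2^(p + 1) - 5,
which is the claimed formula at r = p+1.
This completes the induction.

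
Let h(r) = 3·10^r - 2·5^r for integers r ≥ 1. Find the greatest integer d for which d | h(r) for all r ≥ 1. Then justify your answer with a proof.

Computing the first values: h(1) = 20 and h(2) = 250; gcd(20, 250) = 10, so d ≤ 10.
We prove 10 | 3·10^r - 2·5^r for all r ≥ 1 by induction on r.
When r = 1: h(1) = 20 = 10·(2), so 10 | h(1).
Inductive step: suppose the statement holds for some m ≥ 1, i.e. 10 | h(m). Then
h(m+1) − 10·h(m) = (3·10^(m+1) - 2·5^(m+1)) − 10·(3·10^m - 2·5^m) = (-2)·5^m·(5 − 10) = (10)·5^m. Since 10 | h(m) by the inductive hypothesis, 10 | 10·h(m); and 10 | 10 since 10 = 10·1. Therefore 10 | h(m+1).
By the principle of mathematical induction, the result holds for all r ≥ 1.
Therefore the largest such d is 10.

d = 10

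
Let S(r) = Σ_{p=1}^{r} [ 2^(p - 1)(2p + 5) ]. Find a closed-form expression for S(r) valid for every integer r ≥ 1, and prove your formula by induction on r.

S(r) = 2^r(2r + 3) - 3

We claim S(r) = 2^r(2r + 3) - 3 for all r ≥ 1.
Base case (r = 1): S(1) = 7, and the closed form gives 7. They agree.
For the inductive step, assume it holds for an arbitrary p ≥ 1, so S(p) = 2^p(2p + 3) - 3.
Then S(p+1) = S(p) + (2^p(2p + 7)) = (2^p(2p + 3) - 3) + (2^p(2p + 7)).
Simplifying, S(p+1) = 4·2^p·p + 10·2^p - 3 = 2^(p+1)(2(p+1) + 3) - 3,
which is the closed form with r = p+1.
This completes the induction.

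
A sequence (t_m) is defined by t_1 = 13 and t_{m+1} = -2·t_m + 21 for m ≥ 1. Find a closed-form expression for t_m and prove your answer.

t_m = -3(-2)^m + 7

Computing the first terms: t_1 = 13, t_2 = -5, t_3 = 31. This suggests t_m = -3(-2)^m + 7.
For the base case m = 1: the formula gives 13 = 13 = t_1.
For the inductive step, assume it holds for an arbitrary p ≥ 1, so t_p = -3(-2)^p + 7.
Then t_{p+1} = -2·t_p + 21 = -2·(-3(-2)^p + 7) + 21 = -3(-2)^(p + 1) + 7,
which is the claimed formula at m = p+1.
This completes the induction.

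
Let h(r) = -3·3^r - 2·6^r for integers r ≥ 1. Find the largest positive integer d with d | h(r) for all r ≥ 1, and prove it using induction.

Computing the first values: h(1) = -21 and h(2) = -99; gcd(-21, -99) = 3, so d ≤ 3.
We prove 3 | -3·3^r - 2·6^r for all r ≥ 1 by induction on r.
When r = 1: h(1) = -21 = 3·(-7), so 3 | h(1).
Inductive step: assume the claim holds for r = k, i.e. 3 | h(k). Then
h(k+1) − 6·h(k) = (-3·3^(k+1) - 2·6^(k+1)) − 6·(-3·3^k - 2·6^k) = (-3)·3^k·(3 − 6) = (9)·3^k. Since 3 | h(k) by the inductive hypothesis, 3 | 6·h(k); and 3 | 9 since 9 = 3·3. Therefore 3 | h(k+1).
By induction, the statement is established for all r ≥ 1.
Therefore the largest such d is 3.

d = 3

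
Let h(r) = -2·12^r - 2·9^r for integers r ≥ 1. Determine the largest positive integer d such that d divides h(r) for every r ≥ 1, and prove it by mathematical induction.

d = 6

Computing the first values: h(1) = -42 and h(2) = -450; gcd(-42, -450) = 6, so d ≤ 6.
We prove 6 | -2·12^r - 2·9^r for all r ≥ 1 by induction on r.
When r = 1: h(1) = -42 = 6·(-7), so 6 | h(1).
For the inductive step, assume it holds for an arbitrary m ≥ 1, i.e. 6 | h(m). Then
h(m+1) − 12·h(m) = (-2·12^(m+1) - 2·9^(m+1)) − 12·(-2·12^m - 2·9^m) = (-2)·9^m·(9 − 12) = (6)·9^m. Since 6 | h(m) by the inductive hypothesis, 6 | 12·h(m); and 6 | 6 since 6 = 6·1. Therefore 6 | h(m+1).
By induction, the statement is established for all r ≥ 1.
Therefore the largest such d is 6.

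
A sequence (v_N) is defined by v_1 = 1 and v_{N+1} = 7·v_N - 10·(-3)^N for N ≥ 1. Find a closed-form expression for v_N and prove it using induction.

v_N = (-3)^N + 4·7^(N - 1)

Computing the first terms: v_1 = 1, v_2 = 37, v_3 = 169. This suggests v_N = (-3)^N + 4·7^(N - 1).
When N = 1: the formula gives 1 = 1 = v_1.
For the inductive step, assume it holds for an arbitrary i ≥ 1, so v_i = (-3)^i + 4·7^(i - 1).
Then v_{i+1} = 7·v_i - 10·(-3)^i = 7·((-3)^i + 4·7^(i - 1)) - 10·(-3)^i = (-3)^(i + 1) + 4·7^i = (-3)^(i+1) + 4·7^((i+1) - 1),
which is the claimed formula at N = i+1.
Hence, by induction on N, the claim holds for every N ≥ 1.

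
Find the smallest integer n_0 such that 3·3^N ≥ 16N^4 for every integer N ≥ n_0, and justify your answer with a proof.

At N = 9: 59049 < 104976, so the inequality fails and n_0 ≥ 10. We prove 3·3^N ≥ 16N^4 for all N ≥ 10.
When N = 10: 3·3^N = 177147 and 16N^4 = 160000, so 177147 ≥ 160000.
Suppose the result is true for N = m, so 3·3^m ≥ 16m^4.
Then 3·3^(m + 1) = 3·(3·3^m) ≥ 3·(16m^4).
Also, for m ≥ 10 we have 3·(16m^4) ≥ 16(m+1)^4, since 3 ≥ (1 + 1/m)^4 for all m ≥ 10.
Combining, 3·3^(m + 1) ≥ 16(m+1)^4.
This completes the induction.
Hence the smallest such n_0 is 10.

n_0 = 10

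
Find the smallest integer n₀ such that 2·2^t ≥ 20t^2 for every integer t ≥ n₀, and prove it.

n₀ = 10

At t = 9: 1024 < 1620, so the inequality fails and n₀ ≥ 10. We prove 2·2^t ≥ 20t^2 for all t ≥ 10.
Base step (t = 10): 2·2^t = 2048 and 20t^2 = 2000, so 2048 ≥ 2000.
For the inductive step, assume it holds for an arbitrary j ≥ 10, so 2·2^j ≥ 20j^2.
Then 2·2^(j + 1) = 2·(2·2^j) ≥ 2·(20j^2).
Also, for j ≥ 10 we have 2·(20j^2) ≥ 20(j+1)^2, since 2 ≥ (1 + 1/j)^2 for all j ≥ 10.
Combining, 2·2^(j + 1) ≥ 20(j+1)^2.
This completes the induction.
Hence the smallest such n₀ is 10.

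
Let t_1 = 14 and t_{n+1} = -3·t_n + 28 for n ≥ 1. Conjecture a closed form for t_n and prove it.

t_n = 7(-3)^(n - 1) + 7

Computing the first terms: t_1 = 14, t_2 = -14, t_3 = 70. This suggests t_n = 7(-3)^(n - 1) + 7.
For the base case n = 1: the formula gives 14 = 14 = t_1.
Inductive step: assume the claim holds for n = p, so t_p = 7(-3)^(p - 1) + 7.
Then t_{p+1} = -3·t_p + 28 = -3·(7(-3)^(p - 1) + 7) + 28 = 7(-3)^p + 7 = 7(-3)^((p+1) - 1) + 7,
which is the claimed formula at n = p+1.
This completes the induction.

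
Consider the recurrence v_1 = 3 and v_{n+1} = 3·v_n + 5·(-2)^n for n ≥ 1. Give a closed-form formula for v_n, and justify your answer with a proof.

v_n = -(-2)^n + 3^(n - 1)

Computing the first terms: v_1 = 3, v_2 = -1, v_3 = 17. This suggests v_n = -(-2)^n + 3^(n - 1).
Base case (n = 1): the formula gives 3 = 3 = v_1.
Suppose the result is true for n = j, so v_j = -(-2)^j + 3^(j - 1).
Then v_{j+1} = 3·v_j + 5·(-2)^j = 3·(-(-2)^j + 3^(j - 1)) + 5·(-2)^j = -(-2)^(j + 1) + 3^j = -(-2)^(j+1) + 3^((j+1) - 1),
which is the claimed formula at n = j+1.
By induction, the statement is established for all n ≥ 1.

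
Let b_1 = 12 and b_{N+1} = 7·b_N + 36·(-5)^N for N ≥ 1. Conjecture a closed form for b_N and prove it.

Computing the first terms: b_1 = 12, b_2 = -96, b_3 = 228. This suggests b_N = -3(-5)^N - 3·7^(N - 1).
When N = 1: the formula gives 12 = 12 = b_1.
Inductive step: assume the claim holds for N = j, so b_j = -3(-5)^j - 3·7^(j - 1).
Then b_{j+1} = 7·b_j + 36·(-5)^j = 7·(-3(-5)^j - 3·7^(j - 1)) + 36·(-5)^j = -3(-5)^(j + 1) - 3·7^j = -3(-5)^(j+1) - 3·7^((j+1) - 1),
which is the claimed formula at N = j+1.
Hence, by induction on N, the claim holds for every N ≥ 1.

b_N = -3(-5)^N - 3·7^(N - 1)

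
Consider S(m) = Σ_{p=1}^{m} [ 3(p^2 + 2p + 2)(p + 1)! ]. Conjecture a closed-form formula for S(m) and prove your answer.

We claim S(m) = (3m + 3)(m + 2)! - 6 for all m ≥ 1.
Base step (m = 1): S(1) = 30, and the closed form gives 30. They agree.
Inductive step: suppose the statement holds for some p ≥ 1, so S(p) = (3p + 3)(p + 2)! - 6.
Then S(p+1) = S(p) + (3(p^2 + 4p + 5)(p + 2)!) = ((3p + 3)(p + 2)! - 6) + (3(p^2 + 4p + 5)(p + 2)!).
Simplifying, S(p+1) = (3(p+1) + 3)((p+1) + 2)! - 6,
which is the closed form with m = p+1.
By the principle of mathematical induction, the result holds for all m ≥ 1.

S(m) = (3m + 3)(m + 2)! - 6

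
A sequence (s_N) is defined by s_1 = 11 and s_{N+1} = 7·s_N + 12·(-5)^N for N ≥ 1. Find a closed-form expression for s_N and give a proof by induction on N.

s_N = -(-5)^N + 6·7^(N - 1)

Computing the first terms: s_1 = 11, s_2 = 17, s_3 = 419. This suggests s_N = -(-5)^N + 6·7^(N - 1).
Base step (N = 1): the formula gives 11 = 11 = s_1.
Suppose the result is true for N = m, so s_m = -(-5)^m + 6·7^(m - 1).
Then s_{m+1} = 7·s_m + 12·(-5)^m = 7·(-(-5)^m + 6·7^(m - 1)) + 12·(-5)^m = -(-5)^(m + 1) + 6·7^m = -(-5)^(m+1) + 6·7^((m+1) - 1),
which is the claimed formula at N = m+1.
This completes the induction.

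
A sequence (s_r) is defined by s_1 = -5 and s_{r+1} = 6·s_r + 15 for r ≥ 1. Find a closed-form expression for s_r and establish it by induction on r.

s_r = -2·6^(r - 1) - 3

Computing the first terms: s_1 = -5, s_2 = -15, s_3 = -75. This suggests s_r = -2·6^(r - 1) - 3.
For the base case r = 1: the formula gives -5 = -5 = s_1.
Suppose the result is true for r = j, so s_j = -2·6^(j - 1) - 3.
Then s_{j+1} = 6·s_j + 15 = 6·(-2·6^(j - 1) - 3) + 15 = -2·6^j - 3 = -2·6^((j+1) - 1) - 3,
which is the claimed formula at r = j+1.
Hence, by induction on r, the claim holds for every r ≥ 1.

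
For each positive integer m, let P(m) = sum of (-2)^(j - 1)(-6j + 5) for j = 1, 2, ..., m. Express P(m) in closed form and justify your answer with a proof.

We claim P(m) = (-2)^m(2m - 1) + 1 for all m ≥ 1.
For the base case m = 1: P(1) = -1, and the closed form gives -1. They agree.
Inductive step: suppose the statement holds for some j ≥ 1, so P(j) = (-2)^j(2j - 1) + 1.
Then P(j+1) = P(j) + ((-2)^j(-6j - 1)) = ((-2)^j(2j - 1) + 1) + ((-2)^j(-6j - 1)).
Simplifying, P(j+1) = (-2)^(j + 1) - (-2)^(j + 2)j + 1 = (-2)^(j+1)(2(j+1) - 1) + 1,
which is the closed form with m = j+1.
This completes the induction.

P(m) = (-2)^m(2m - 1) + 1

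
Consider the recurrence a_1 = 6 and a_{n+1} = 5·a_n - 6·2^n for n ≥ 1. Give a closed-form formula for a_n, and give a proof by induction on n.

Computing the first terms: a_1 = 6, a_2 = 18, a_3 = 66. This suggests a_n = 2^(n + 1) + 2·5^(n - 1).
For the base case n = 1: the formula gives 6 = 6 = a_1.
Suppose the result is true for n = m, so a_m = 2^(m + 1) + 2·5^(m - 1).
Then a_{m+1} = 5·a_m - 6·2^m = 5·(2^(m + 1) + 2·5^(m - 1)) - 6·2^m = 2^(m + 2) + 2·5^m = 2^((m+1) + 1) + 2·5^((m+1) - 1),
which is the claimed formula at n = m+1.
By the principle of mathematical induction, the result holds for all n ≥ 1.

a_n = 2^(n + 1) + 2·5^(n - 1)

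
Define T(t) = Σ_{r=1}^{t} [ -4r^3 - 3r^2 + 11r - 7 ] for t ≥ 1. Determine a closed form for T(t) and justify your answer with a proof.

We claim T(t) = -t(t^3 + 3t^2 - 3t + 2) for all t ≥ 1.
Base case (t = 1): T(1) = -3, and the closed form gives -3. They agree.
For the inductive step, assume it holds for an arbitrary r ≥ 1, so T(r) = r(-r^3 - 3r^2 + 3r - 2).
Then T(r+1) = T(r) + (-4r^3 - 15r^2 - 7r - 3) = (r(-r^3 - 3r^2 + 3r - 2)) + (-4r^3 - 15r^2 - 7r - 3).
Simplifying, T(r+1) = -(r + 1)(r^3 + 6r^2 + 6r + 3) = -(r+1)((r+1)^3 + 3(r+1)^2 - 3(r+1) + 2),
which is the closed form with t = r+1.
By the principle of mathematical induction, the result holds for all t ≥ 1.

T(t) = -t(t^3 + 3t^2 - 3t + 2)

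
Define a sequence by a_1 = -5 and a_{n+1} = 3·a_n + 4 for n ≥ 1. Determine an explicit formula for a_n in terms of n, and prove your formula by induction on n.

Computing the first terms: a_1 = -5, a_2 = -11, a_3 = -29. This suggests a_n = -3^n - 2.
When n = 1: the formula gives -5 = -5 = a_1.
For the inductive step, assume it holds for an arbitrary m ≥ 1, so a_m = -3^m - 2.
Then a_{m+1} = 3·a_m + 4 = 3·(-3^m - 2) + 4 = -3^(m + 1) - 2,
which is the claimed formula at n = m+1.
Hence, by induction on n, the claim holds for every n ≥ 1.

a_n = -3^n - 2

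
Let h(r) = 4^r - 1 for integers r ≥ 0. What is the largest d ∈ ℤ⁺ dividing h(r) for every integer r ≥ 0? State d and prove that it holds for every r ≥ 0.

d = 3

Computing the first values: h(0) = 0 and h(1) = 3; gcd(0, 3) = 3, so d ≤ 3.
We prove 3 | 4^r - 1 for all r ≥ 0 by induction on r.
Base case (r = 0): h(0) = 0 = 3·(0), so 3 | h(0).
Suppose the result is true for r = p, i.e. 3 | h(p). Then
h(p+1) = 4^(p+1) - 1 = 4·(4^p - 1) + 3 = 4·h(p) + 3. The first term is divisible by 3 by the inductive hypothesis, and 3 is divisible by 3. Hence 3 | h(p+1).
Hence, by induction on r, the claim holds for every r ≥ 0.
Therefore the largest such d is 3.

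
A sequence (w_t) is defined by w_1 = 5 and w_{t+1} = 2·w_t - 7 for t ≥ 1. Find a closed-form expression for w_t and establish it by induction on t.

w_t = -2^t + 7

Computing the first terms: w_1 = 5, w_2 = 3, w_3 = -1. This suggests w_t = -2^t + 7.
When t = 1: the formula gives 5 = 5 = w_1.
Inductive step: assume the claim holds for t = j, so w_j = -2^j + 7.
Then w_{j+1} = 2·w_j - 7 = 2·(-2^j + 7) - 7 = -2^(j + 1) + 7,
which is the claimed formula at t = j+1.
By the principle of mathematical induction, the result holds for all t ≥ 1.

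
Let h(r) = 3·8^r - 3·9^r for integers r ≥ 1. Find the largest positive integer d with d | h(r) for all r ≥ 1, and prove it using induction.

Computing the first values: h(1) = -3 and h(2) = -51; gcd(-3, -51) = 3, so d ≤ 3.
We prove 3 | 3·8^r - 3·9^r for all r ≥ 1 by induction on r.
When r = 1: h(1) = -3 = 3·(-1), so 3 | h(1).
Suppose the result is true for r = k, i.e. 3 | h(k). Then
h(k+1) − 9·h(k) = (3·8^(k+1) - 3·9^(k+1)) − 9·(3·8^k - 3·9^k) = (3)·8^k·(8 − 9) = (-3)·8^k. Since 3 | h(k) by the inductive hypothesis, 3 | 9·h(k); and 3 | -3 since -3 = 3·-1. Therefore 3 | h(k+1).
By the principle of mathematical induction, the result holds for all r ≥ 1.
Therefore the largest such d is 3.

d = 3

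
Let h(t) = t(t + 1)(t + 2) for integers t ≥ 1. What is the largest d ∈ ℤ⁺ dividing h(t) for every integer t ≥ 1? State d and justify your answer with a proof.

d = 6

Computing the first values: h(1) = 6 and h(2) = 24; gcd(6, 24) = 6, so d ≤ 6.
We prove 6 | t(t + 1)(t + 2) for all t ≥ 1 by induction on t.
When t = 1: h(1) = 6 = 6·(1), so 6 | h(1).
Inductive step: assume the claim holds for t = j, i.e. 6 | h(j). Then
h(j+1) − h(j) = (j+1)·(j+2)·(j+3) − j·(j+1)·(j+2) = (j+1)·(j+2)·[(j+3) − j] = 3·(j+1)·(j+2). The product of 2 consecutive integers is divisible by (2)! = 2, so h(j+1) − h(j) is divisible by 3·2 = 6. By the inductive hypothesis 6 | h(j), hence 6 | h(j+1).
Hence, by induction on t, the claim holds for every t ≥ 1.
Therefore the largest such d is 6.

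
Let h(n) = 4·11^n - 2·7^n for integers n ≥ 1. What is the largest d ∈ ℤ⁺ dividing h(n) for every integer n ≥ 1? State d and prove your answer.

d = 2

Computing the first values: h(1) = 30 and h(2) = 386; gcd(30, 386) = 2, so d ≤ 2.
We prove 2 | 4·11^n - 2·7^n for all n ≥ 1 by induction on n.
Base case (n = 1): h(1) = 30 = 2·(15), so 2 | h(1).
For the inductive step, assume it holds for an arbitrary j ≥ 1, i.e. 2 | h(j). Then
h(j+1) − 11·h(j) = (4·11^(j+1) - 2·7^(j+1)) − 11·(4·11^j - 2·7^j) = (-2)·7^j·(7 − 11) = (8)·7^j. Since 2 | h(j) by the inductive hypothesis, 2 | 11·h(j); and 2 | 8 since 8 = 2·4. Therefore 2 | h(j+1).
By the principle of mathematical induction, the result holds for all n ≥ 1.
Therefore the largest such d is 2.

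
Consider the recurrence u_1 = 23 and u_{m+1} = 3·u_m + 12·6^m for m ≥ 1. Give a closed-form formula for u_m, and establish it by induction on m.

Computing the first terms: u_1 = 23, u_2 = 141, u_3 = 855. This suggests u_m = -3^(m - 1) + 4·6^m.
Base step (m = 1): the formula gives 23 = 23 = u_1.
Inductive step: assume the claim holds for m = j, so u_j = -3^(j - 1) + 4·6^j.
Then u_{j+1} = 3·u_j + 12·6^j = 3·(-3^(j - 1) + 4·6^j) + 12·6^j = -3^j + 4·6^(j + 1) = -3^((j+1) - 1) + 4·6^(j+1),
which is the claimed formula at m = j+1.
By induction, the statement is established for all m ≥ 1.

u_m = -3^(m - 1) + 4·6^m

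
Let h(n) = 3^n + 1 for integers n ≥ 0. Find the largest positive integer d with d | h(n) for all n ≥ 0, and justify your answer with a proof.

Computing the first values: h(0) = 2 and h(1) = 4; gcd(2, 4) = 2, so d ≤ 2.
We prove 2 | 3^n + 1 for all n ≥ 0 by induction on n.
Base step (n = 0): h(0) = 2 = 2·(1), so 2 | h(0).
Inductive step: suppose the statement holds for some k ≥ 0, i.e. 2 | h(k). Then
h(k+1) = 3^(k+1) + 1 = 3·(3^k + 1) - 2 = 3·h(k) - 2. The first term is divisible by 2 by the inductive hypothesis, and -2 is divisible by 2. Hence 2 | h(k+1).
By the principle of mathematical induction, the result holds for all n ≥ 0.
Therefore the largest such d is 2.

d = 2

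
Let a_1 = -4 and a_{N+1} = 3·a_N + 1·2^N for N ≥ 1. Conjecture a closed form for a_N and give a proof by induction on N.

Computing the first terms: a_1 = -4, a_2 = -10, a_3 = -26. This suggests a_N = -2^N - 2·3^(N - 1).
When N = 1: the formula gives -4 = -4 = a_1.
Inductive step: assume the claim holds for N = p, so a_p = -2^p - 2·3^(p - 1).
Then a_{p+1} = 3·a_p + 1·2^p = 3·(-2^p - 2·3^(p - 1)) + 1·2^p = -2^(p + 1) - 2·3^p = -2^(p+1) - 2·3^((p+1) - 1),
which is the claimed formula at N = p+1.
Hence, by induction on N, the claim holds for every N ≥ 1.

a_N = -2^N - 2·3^(N - 1)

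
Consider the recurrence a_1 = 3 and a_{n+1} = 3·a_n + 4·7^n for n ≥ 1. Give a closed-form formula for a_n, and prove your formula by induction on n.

Computing the first terms: a_1 = 3, a_2 = 37, a_3 = 307. This suggests a_n = -4·3^(n - 1) + 7^n.
When n = 1: the formula gives 3 = 3 = a_1.
Suppose the result is true for n = p, so a_p = -4·3^(p - 1) + 7^p.
Then a_{p+1} = 3·a_p + 4·7^p = 3·(-4·3^(p - 1) + 7^p) + 4·7^p = -4·3^p + 7^(p + 1) = -4·3^((p+1) - 1) + 7^(p+1),
which is the claimed formula at n = p+1.
This completes the induction.

a_n = -4·3^(n - 1) + 7^n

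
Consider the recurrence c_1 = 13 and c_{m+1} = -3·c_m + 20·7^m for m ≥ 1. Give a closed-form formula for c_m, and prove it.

Computing the first terms: c_1 = 13, c_2 = 101, c_3 = 677. This suggests c_m = -(-3)^(m - 1) + 2·7^m.
For the base case m = 1: the formula gives 13 = 13 = c_1.
For the inductive step, assume it holds for an arbitrary j ≥ 1, so c_j = -(-3)^(j - 1) + 2·7^j.
Then c_{j+1} = -3·c_j + 20·7^j = -3·(-(-3)^(j - 1) + 2·7^j) + 20·7^j = -(-3)^j + 2·7^(j + 1) = -(-3)^((j+1) - 1) + 2·7^(j+1),
which is the claimed formula at m = j+1.
By induction, the statement is established for all m ≥ 1.

c_m = -(-3)^(m - 1) + 2·7^m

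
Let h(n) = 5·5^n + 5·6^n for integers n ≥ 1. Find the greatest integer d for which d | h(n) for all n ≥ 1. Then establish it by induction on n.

Computing the first values: h(1) = 55 and h(2) = 305; gcd(55, 305) = 5, so d ≤ 5.
We prove 5 | 5·5^n + 5·6^n for all n ≥ 1 by induction on n.
For the base case n = 1: h(1) = 55 = 5·(11), so 5 | h(1).
Suppose the result is true for n = j, i.e. 5 | h(j). Then
h(j+1) − 6·h(j) = (5·5^(j+1) + 5·6^(j+1)) − 6·(5·5^j + 5·6^j) = (5)·5^j·(5 − 6) = (-5)·5^j. Since 5 | h(j) by the inductive hypothesis, 5 | 6·h(j); and 5 | -5 since -5 = 5·-1. Therefore 5 | h(j+1).
This completes the induction.
Therefore the largest such d is 5.

d = 5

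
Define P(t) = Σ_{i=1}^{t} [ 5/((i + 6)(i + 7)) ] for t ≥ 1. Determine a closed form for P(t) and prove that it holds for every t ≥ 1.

P(t) = 5t/(7(t + 7))

We claim P(t) = 5t/(7(t + 7)) for all t ≥ 1.
Base case (t = 1): P(1) = 5/56, and the closed form gives 5/56. They agree.
Suppose the result is true for t = i, so P(i) = 5i/(7(i + 7)).
Then P(i+1) = P(i) + (5/((i + 7)(i + 8))) = (5i/(7(i + 7))) + (5/((i + 7)(i + 8))).
Simplifying, P(i+1) = 5(i + 1)/(7(i + 8)) = 5(i+1)/(7((i+1) + 7)),
which is the closed form with t = i+1.
This completes the induction.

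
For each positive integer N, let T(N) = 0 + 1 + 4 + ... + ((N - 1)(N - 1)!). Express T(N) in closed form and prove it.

T(N) = N! - 1

We claim T(N) = N! - 1 for all N ≥ 1.
For the base case N = 1: T(1) = 0, and the closed form gives 0. They agree.
Suppose the result is true for N = r, so T(r) = r! - 1.
Then T(r+1) = T(r) + (r·r!) = (r! - 1) + (r·r!).
Simplifying, T(r+1) = (r+1)! - 1,
which is the closed form with N = r+1.
By the principle of mathematical induction, the result holds for all N ≥ 1.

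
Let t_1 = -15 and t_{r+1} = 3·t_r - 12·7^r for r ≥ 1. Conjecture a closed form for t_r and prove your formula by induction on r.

t_r = 2·3^r - 3·7^r

Computing the first terms: t_1 = -15, t_2 = -129, t_3 = -975. This suggests t_r = 2·3^r - 3·7^r.
Base case (r = 1): the formula gives -15 = -15 = t_1.
Inductive step: suppose the statement holds for some j ≥ 1, so t_j = 2·3^j - 3·7^j.
Then t_{j+1} = 3·t_j - 12·7^j = 3·(2·3^j - 3·7^j) - 12·7^j = 2·3^(j + 1) - 3·7^(j + 1),
which is the claimed formula at r = j+1.
This completes the induction.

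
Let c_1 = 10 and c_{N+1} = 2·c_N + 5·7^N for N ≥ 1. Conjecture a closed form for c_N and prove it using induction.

c_N = 3·2^(N - 1) + 7^N

Computing the first terms: c_1 = 10, c_2 = 55, c_3 = 355. This suggests c_N = 3·2^(N - 1) + 7^N.
For the base case N = 1: the formula gives 10 = 10 = c_1.
Suppose the result is true for N = k, so c_k = 3·2^(k - 1) + 7^k.
Then c_{k+1} = 2·c_k + 5·7^k = 2·(3·2^(k - 1) + 7^k) + 5·7^k = 3·2^k + 7^(k + 1) = 3·2^((k+1) - 1) + 7^(k+1),
which is the claimed formula at N = k+1.
By the principle of mathematical induction, the result holds for all N ≥ 1.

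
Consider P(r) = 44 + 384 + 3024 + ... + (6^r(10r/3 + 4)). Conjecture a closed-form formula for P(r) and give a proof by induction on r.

We claim P(r) = 4·6^r(r + 1) - 4 for all r ≥ 1.
Base case (r = 1): P(1) = 44, and the closed form gives 44. They agree.
Inductive step: assume the claim holds for r = k, so P(k) = 4·6^k(k + 1) - 4.
Then P(k+1) = P(k) + (6^k(20k + 44)) = (4·6^k(k + 1) - 4) + (6^k(20k + 44)).
Simplifying, P(k+1) = 24·6^k·k + 48·6^k - 4 = 4·6^(k+1)((k+1) + 1) - 4,
which is the closed form with r = k+1.
By the principle of mathematical induction, the result holds for all r ≥ 1.

P(r) = 4·6^r(r + 1) - 4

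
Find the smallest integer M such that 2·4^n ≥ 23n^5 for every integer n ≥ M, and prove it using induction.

M = 11

At n = 10: 2097152 < 2300000, so the inequality fails and M ≥ 11. We prove 2·4^n ≥ 23n^5 for all n ≥ 11.
Base case (n = 11): 2·4^n = 8388608 and 23n^5 = 3704173, so 8388608 ≥ 3704173.
Suppose the result is true for n = r, so 2·4^r ≥ 23r^5.
Then 2·4^(r + 1) = 4·(2·4^r) ≥ 4·(23r^5).
Also, for r ≥ 11 we have 4·(23r^5) ≥ 23(r+1)^5, since 4 ≥ (1 + 1/r)^5 for all r ≥ 11.
Combining, 2·4^(r + 1) ≥ 23(r+1)^5.
By the principle of mathematical induction, the result holds for all n ≥ 11.
Hence the smallest such M is 11.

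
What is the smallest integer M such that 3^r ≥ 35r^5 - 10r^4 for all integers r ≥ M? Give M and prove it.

At r = 15: 14348907 < 26071875, so the inequality fails and M ≥ 16. We prove 3^r ≥ 35r^5 - 10r^4 for all r ≥ 16.
Base step (r = 16): 3^r = 43046721 and 35r^5 - 10r^4 = 36044800, so 43046721 ≥ 36044800.
Suppose the result is true for r = p, so 3^p ≥ 35p^5 - 10p^4.
Then 3^(p + 1) = 3·(3^p) ≥ 3·(35p^5 - 10p^4).
Also, for p ≥ 16 we have 3·(35p^5 - 10p^4) ≥ 35(p+1)^5 - 10(p+1)^4, since 3·(35p^5 - 10p^4) − (35(p+1)^5 - 10(p+1)^4) = 70p^5 - 195p^4 - 310p^3 - 290p^2 - 135p - 25, which is nonnegative for all p ≥ 16.
Combining, 3^(p + 1) ≥ 35(p+1)^5 - 10(p+1)^4.
By the principle of mathematical induction, the result holds for all r ≥ 16.
Hence the smallest such M is 16.

M = 16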